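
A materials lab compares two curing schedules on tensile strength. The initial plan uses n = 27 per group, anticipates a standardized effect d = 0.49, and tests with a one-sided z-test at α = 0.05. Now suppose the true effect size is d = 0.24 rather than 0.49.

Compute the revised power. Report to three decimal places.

Power ≈ 0.223

With d = 0.24: δ = d·√(n/2) = 0.24 × √(27/2) = 0.8818. Critical value z_{0.05} = 1.645.
Revised power = Φ(δ − 1.645) = Φ(-0.763) = 0.2227.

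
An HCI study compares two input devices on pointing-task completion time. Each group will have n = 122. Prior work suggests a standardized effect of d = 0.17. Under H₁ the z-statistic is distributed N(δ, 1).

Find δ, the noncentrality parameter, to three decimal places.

The noncentrality parameter scales effect size by the design's sample-size factor: δ = d·√(n/2) = 0.17 × √(122/2) = 1.3277

δ ≈ 1.328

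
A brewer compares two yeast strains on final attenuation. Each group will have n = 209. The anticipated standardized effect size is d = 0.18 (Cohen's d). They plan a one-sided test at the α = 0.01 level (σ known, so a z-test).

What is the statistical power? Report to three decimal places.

Power ≈ 0.313

Noncentrality parameter: λ = d·√(n/2) = 0.18 × √(209/2) = 1.8401
One-sided α = 0.01 → critical value z_{0.01} = 2.326.
Power = Φ(λ − 2.326) = Φ(-0.486) = 0.3134.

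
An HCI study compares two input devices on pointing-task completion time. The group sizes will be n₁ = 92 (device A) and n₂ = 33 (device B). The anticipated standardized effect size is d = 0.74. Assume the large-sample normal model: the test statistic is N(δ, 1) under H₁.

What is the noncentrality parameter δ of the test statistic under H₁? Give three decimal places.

δ = d / √(1/n₁ + 1/n₂) = 0.74 / √(1/92 + 1/33) = 3.6469

δ ≈ 3.647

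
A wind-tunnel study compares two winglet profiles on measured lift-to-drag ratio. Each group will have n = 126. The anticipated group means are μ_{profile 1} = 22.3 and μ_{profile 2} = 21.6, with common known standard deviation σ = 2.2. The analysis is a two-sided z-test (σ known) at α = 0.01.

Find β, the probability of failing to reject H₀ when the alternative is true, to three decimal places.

Standardized effect: d = |μ_{profile 1} − μ_{profile 2}| / σ = |22.3 − 21.6| / 2.2 = 0.3182
Noncentrality parameter: δ = d·√(n/2) = 0.3182 × √(126/2) = 2.5255
Two-sided α = 0.01 → critical value z_{0.005} = 2.576.
Power = Φ(δ − 2.576) + Φ(−δ − 2.576) = Φ(-0.050) + Φ(-5.101) = 0.4799 + 0.0000 = 0.4799.
Type II error: β = 1 − power = 1 − 0.4799 = 0.5201.

β ≈ 0.520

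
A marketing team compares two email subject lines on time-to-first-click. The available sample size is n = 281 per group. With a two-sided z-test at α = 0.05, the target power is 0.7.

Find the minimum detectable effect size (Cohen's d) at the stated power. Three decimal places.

d ≈ 0.210

Required noncentrality: δ = z_{0.025} + z_{0.30} = 1.960 + 0.524 = 2.484.
(The second rejection-region term Φ(−δ − z_{α/2}) is negligible and dropped.)
δ = d·√(n/2) ⇒ d = δ/√(n/2) = 2.484/√(281/2) = 0.2096.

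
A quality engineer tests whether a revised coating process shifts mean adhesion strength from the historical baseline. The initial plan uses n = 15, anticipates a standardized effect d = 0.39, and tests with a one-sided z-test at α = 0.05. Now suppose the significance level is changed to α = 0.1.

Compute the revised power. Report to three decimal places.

Power ≈ 0.591

δ = d·√n = 0.39 × √15 = 1.5105 (unchanged). New critical value: z_{0.1} = 1.282.
Revised power = Φ(δ − 1.282) = Φ(0.229) = 0.5905.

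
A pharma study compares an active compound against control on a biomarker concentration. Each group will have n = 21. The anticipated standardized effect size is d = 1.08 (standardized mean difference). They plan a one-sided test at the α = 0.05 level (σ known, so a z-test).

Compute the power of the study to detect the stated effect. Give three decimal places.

Noncentrality parameter: δ = d·√(n/2) = 1.08 × √(21/2) = 3.4996
One-sided α = 0.05 → critical value z_{0.05} = 1.645.
Power = P(Z > 1.645 − δ) = Φ(1.855) = 0.9682.

Power ≈ 0.968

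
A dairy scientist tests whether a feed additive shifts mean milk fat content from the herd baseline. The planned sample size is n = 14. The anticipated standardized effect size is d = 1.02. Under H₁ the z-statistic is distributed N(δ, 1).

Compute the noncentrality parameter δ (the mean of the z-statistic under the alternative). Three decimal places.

δ = d·√n = 1.02 × √14 = 3.8165

δ ≈ 3.816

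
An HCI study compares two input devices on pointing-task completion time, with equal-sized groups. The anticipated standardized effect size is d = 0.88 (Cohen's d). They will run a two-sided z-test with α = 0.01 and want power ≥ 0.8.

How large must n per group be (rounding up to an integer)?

Set Φ(δ − 2.576) = 0.8; then δ − 2.576 = Φ⁻¹(0.8) = 0.842, giving δ = 3.417.
(The Φ(−δ − z_{α/2}) term is vanishingly small for δ > 0 and is dropped in the standard sample-size formula.)
δ = d·√(n/2) ⇒ n = 2(δ/d)² = 2 × (3.417 / 0.88)² = 30.16.
Rounding up, n = 31 per group.

n = 31 per group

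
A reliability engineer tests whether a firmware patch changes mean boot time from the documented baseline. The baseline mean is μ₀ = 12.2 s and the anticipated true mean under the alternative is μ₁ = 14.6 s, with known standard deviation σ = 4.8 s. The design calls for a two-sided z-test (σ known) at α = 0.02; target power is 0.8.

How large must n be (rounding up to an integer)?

Standardized effect: d = |μ₁ − μ₀| / σ = |14.6 − 12.2| / 4.8 = 0.5000
Set Φ(δ − 2.326) = 0.8; then δ − 2.326 = Φ⁻¹(0.8) = 0.842, giving δ = 3.168.
(For δ > 0 the lower-tail rejection region contributes negligibly to power, so the one-term inversion is standard.)
δ = d·√n ⇒ n = (δ/d)² = (3.168 / 0.5000)² = 40.14.
Rounding up, n = 41.

n = 41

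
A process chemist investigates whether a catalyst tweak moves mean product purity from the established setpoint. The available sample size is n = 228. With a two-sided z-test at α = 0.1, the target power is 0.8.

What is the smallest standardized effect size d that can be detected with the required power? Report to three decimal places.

Required noncentrality: δ = z_{0.05} + z_{0.20} = 1.645 + 0.842 = 2.486.
(Lower-tail contribution to power is negligible for δ > 0.)
δ = d·√n ⇒ d = δ/√n = 2.486/√228 = 0.1647.

d ≈ 0.165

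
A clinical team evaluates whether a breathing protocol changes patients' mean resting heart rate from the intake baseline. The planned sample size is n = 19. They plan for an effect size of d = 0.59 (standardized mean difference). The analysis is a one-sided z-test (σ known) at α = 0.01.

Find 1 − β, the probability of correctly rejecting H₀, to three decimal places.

Noncentrality parameter: δ = d·√n = 0.59 × √19 = 2.5718
One-sided α = 0.01 → critical value z_{0.01} = 2.326.
Power = P(Z > 2.326 − δ) = Φ(0.245) = 0.5969.

Power ≈ 0.597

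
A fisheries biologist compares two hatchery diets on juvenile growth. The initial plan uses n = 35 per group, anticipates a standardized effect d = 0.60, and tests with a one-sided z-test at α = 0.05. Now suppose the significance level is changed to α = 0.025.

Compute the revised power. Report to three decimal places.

Power ≈ 0.709

δ = d·√(n/2) = 0.60 × √(35/2) = 2.5100 (unchanged). New critical value: z_{0.025} = 1.960.
Revised power = Φ(δ − 1.960) = Φ(0.550) = 0.7088.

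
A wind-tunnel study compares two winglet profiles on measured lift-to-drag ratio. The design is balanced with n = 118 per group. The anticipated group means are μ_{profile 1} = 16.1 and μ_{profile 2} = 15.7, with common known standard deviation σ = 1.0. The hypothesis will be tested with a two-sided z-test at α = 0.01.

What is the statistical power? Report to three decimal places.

Power ≈ 0.690

Standardized effect: d = |μ_{profile 1} − μ_{profile 2}| / σ = |16.1 − 15.7| / 1.0 = 0.4000
Noncentrality parameter: δ = d·√(n/2) = 0.4000 × √(118/2) = 3.0725
Two-sided α = 0.01 → critical value z_{0.005} = 2.576.
Power = Φ(δ − 2.576) + Φ(−δ − 2.576) = Φ(0.497) + Φ(-5.648) = 0.6903 + 0.0000 = 0.6903.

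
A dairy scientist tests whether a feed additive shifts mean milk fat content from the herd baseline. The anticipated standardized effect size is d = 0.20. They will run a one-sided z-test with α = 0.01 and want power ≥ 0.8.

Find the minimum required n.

n = 251

Set Φ(δ − 2.326) = 0.8; then δ − 2.326 = Φ⁻¹(0.8) = 0.842, giving δ = 3.168.
δ = d·√n ⇒ n = (δ/d)² = (3.168 / 0.20)² = 250.90.
Round up to the next whole unit.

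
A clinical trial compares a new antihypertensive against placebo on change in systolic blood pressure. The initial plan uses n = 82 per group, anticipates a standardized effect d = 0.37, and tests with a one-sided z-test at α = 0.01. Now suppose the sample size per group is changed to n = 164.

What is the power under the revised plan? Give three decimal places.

With n = 164 per group: δ = d·√(n/2) = 0.37 × √(164/2) = 3.3505. Critical value z_{0.01} = 2.326.
Revised power = P(Z > 2.326 − δ) = Φ(1.024) = 0.8471.

Power ≈ 0.847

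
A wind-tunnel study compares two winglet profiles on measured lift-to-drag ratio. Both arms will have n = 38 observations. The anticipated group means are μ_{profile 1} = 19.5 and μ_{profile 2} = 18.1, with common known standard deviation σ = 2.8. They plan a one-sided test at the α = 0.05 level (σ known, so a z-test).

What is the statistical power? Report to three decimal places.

Standardized effect: d = |μ_{profile 1} − μ_{profile 2}| / σ = |19.5 − 18.1| / 2.8 = 0.5000
Noncentrality parameter: λ = d·√(n/2) = 0.5000 × √(38/2) = 2.1794
One-sided α = 0.05 → critical value z_{0.05} = 1.645.
Power = P(Z > 1.645 − λ) = Φ(0.535) = 0.7035.

Power ≈ 0.704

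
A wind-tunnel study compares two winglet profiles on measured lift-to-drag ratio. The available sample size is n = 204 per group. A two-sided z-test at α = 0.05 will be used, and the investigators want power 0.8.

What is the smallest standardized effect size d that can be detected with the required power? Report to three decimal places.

Required noncentrality: δ = z_{0.025} + z_{0.20} = 1.960 + 0.842 = 2.802.
(The second rejection-region term Φ(−δ − z_{α/2}) is negligible and dropped.)
δ = d·√(n/2) ⇒ d = δ/√(n/2) = 2.802/√(204/2) = 0.2774.

d ≈ 0.277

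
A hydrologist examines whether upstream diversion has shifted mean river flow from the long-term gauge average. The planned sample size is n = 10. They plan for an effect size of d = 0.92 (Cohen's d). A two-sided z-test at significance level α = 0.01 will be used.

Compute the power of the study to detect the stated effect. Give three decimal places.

Noncentrality parameter: δ = d·√n = 0.92 × √10 = 2.9093
Two-sided α = 0.01 → critical value z_{0.005} = 2.576.
Power = Φ(δ − 2.576) + Φ(−δ − 2.576) = Φ(0.333) + Φ(-5.485) = 0.6306 + 0.0000 = 0.6306.

Power ≈ 0.631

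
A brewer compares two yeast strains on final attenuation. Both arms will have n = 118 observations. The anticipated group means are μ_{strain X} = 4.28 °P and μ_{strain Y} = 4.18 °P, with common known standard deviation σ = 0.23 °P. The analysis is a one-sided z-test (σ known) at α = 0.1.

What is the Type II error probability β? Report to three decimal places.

β ≈ 0.020

Standardized effect: d = |μ_{strain X} − μ_{strain Y}| / σ = |4.28 − 4.18| / 0.23 = 0.4348
Noncentrality parameter: δ = d·√(n/2) = 0.4348 × √(118/2) = 3.3396
One-sided α = 0.1 → critical value z_{0.1} = 1.282.
Power = Φ(δ − 1.282) = Φ(2.058) = 0.9802.
Type II error: β = 1 − power = 1 − 0.9802 = 0.0198.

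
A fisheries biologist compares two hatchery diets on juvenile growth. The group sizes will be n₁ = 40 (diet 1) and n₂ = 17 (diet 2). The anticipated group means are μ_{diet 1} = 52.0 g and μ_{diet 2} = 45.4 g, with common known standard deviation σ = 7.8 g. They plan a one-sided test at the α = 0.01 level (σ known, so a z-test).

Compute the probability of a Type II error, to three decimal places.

Standardized effect: d = |μ_{diet 1} − μ_{diet 2}| / σ = |52.0 − 45.4| / 7.8 = 0.8462
Noncentrality parameter: λ = d / √(1/n₁ + 1/n₂) = 0.8462 / √(1/40 + 1/17) = 2.9226
One-sided α = 0.01 → critical value z_{0.01} = 2.326.
Power = P(Z > 2.326 − λ) = Φ(0.596) = 0.7245.
Type II error: β = 1 − power = 1 − 0.7245 = 0.2755.

β ≈ 0.276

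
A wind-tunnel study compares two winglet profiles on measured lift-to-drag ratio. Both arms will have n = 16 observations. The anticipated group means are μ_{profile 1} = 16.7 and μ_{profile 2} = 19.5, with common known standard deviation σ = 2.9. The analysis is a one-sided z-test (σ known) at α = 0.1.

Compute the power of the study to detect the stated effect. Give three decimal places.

Power ≈ 0.926

Standardized effect: d = |μ_{profile 1} − μ_{profile 2}| / σ = |16.7 − 19.5| / 2.9 = 0.9655
Noncentrality parameter: δ = d·√(n/2) = 0.9655 × √(16/2) = 2.7309
Critical value for a one-sided test at α = 0.1: z_α = 1.282.
Power = Φ(δ − 1.282) = Φ(1.449) = 0.9264.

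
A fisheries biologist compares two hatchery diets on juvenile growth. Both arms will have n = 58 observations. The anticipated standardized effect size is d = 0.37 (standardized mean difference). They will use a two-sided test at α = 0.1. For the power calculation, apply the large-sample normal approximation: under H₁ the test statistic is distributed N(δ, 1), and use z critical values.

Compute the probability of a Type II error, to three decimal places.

Noncentrality parameter: δ = d·√(n/2) = 0.37 × √(58/2) = 1.9925
Critical value for a two-sided test at α = 0.1: z_{α/2} = 1.645.
Power = Φ(δ − 1.645) + Φ(−δ − 1.645) = Φ(0.348) + Φ(-3.637) = 0.6360 + 0.0001 = 0.6361.
Type II error: β = 1 − power = 1 − 0.6361 = 0.3639.

β ≈ 0.364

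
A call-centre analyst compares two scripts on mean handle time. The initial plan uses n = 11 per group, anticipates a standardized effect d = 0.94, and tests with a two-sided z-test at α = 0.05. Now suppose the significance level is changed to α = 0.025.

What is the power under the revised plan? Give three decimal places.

δ = d·√(n/2) = 0.94 × √(11/2) = 2.2045 (unchanged). New critical value: z_{0.0125} = 2.241.
Revised power = Φ(δ − 2.241) + Φ(−δ − 2.241) = Φ(-0.037) + Φ(-4.446) = 0.4853 + 0.0000 = 0.4853.

Power ≈ 0.485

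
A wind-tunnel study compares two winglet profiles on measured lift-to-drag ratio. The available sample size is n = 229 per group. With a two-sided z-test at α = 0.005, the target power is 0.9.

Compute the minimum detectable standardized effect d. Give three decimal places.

Need Φ(δ − 2.807) = 0.9, so δ = 2.807 + 1.282 = 4.089.
(Lower-tail contribution to power is negligible for δ > 0.)
δ = d·√(n/2) ⇒ d = δ/√(n/2) = 4.089/√(229/2) = 0.3821.

d ≈ 0.382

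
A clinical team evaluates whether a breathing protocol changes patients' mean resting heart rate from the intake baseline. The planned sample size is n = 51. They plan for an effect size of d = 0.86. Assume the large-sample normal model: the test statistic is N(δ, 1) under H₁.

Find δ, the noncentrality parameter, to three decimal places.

δ = d·√n = 0.86 × √51 = 6.1416

δ ≈ 6.142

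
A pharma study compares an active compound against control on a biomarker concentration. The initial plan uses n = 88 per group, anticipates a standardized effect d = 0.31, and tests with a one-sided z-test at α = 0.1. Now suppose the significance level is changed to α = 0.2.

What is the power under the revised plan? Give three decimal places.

Power ≈ 0.888

δ = d·√(n/2) = 0.31 × √(88/2) = 2.0563 (unchanged). New critical value: z_{0.2} = 0.842.
Revised power = Φ(δ − 0.842) = Φ(1.215) = 0.8878.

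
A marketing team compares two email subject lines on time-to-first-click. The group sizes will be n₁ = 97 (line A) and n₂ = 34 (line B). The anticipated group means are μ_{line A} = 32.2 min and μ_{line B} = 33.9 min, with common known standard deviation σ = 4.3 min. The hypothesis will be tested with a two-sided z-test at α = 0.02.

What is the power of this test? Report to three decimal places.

Standardized effect: d = |μ_{line A} − μ_{line B}| / σ = |32.2 − 33.9| / 4.3 = 0.3953
Noncentrality parameter: λ = d / √(1/n₁ + 1/n₂) = 0.3953 / √(1/97 + 1/34) = 1.9837
Two-sided α = 0.02 → critical value z_{0.01} = 2.326.
Power = Φ(λ − 2.326) + Φ(−λ − 2.326) = Φ(-0.343) + Φ(-4.310) = 0.3659 + 0.0000 = 0.3659.

Power ≈ 0.366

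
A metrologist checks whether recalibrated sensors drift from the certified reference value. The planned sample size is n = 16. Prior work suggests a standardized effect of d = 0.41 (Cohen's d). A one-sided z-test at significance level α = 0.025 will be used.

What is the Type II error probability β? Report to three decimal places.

β ≈ 0.626

Noncentrality parameter: δ = d·√n = 0.41 × √16 = 1.6400
Critical value for a one-sided test at α = 0.025: z_α = 1.960.
Power = Φ(δ − 1.960) = Φ(-0.320) = 0.3745.
Type II error: β = 1 − power = 1 − 0.3745 = 0.6255.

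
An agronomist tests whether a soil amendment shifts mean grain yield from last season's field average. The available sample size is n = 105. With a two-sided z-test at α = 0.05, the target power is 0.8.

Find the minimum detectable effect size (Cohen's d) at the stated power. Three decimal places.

Need Φ(δ − 1.960) = 0.8, so δ = 1.960 + 0.842 = 2.802.
(Lower-tail contribution to power is negligible for δ > 0.)
δ = d·√n ⇒ d = δ/√n = 2.802/√105 = 0.2734.

d ≈ 0.273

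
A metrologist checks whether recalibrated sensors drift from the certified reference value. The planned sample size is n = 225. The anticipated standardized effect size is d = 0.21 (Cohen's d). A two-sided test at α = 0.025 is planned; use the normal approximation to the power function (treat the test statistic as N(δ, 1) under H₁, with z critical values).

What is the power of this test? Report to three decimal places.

Power ≈ 0.818

Noncentrality parameter: δ = d·√n = 0.21 × √225 = 3.1500
Two-sided α = 0.025 → critical value z_{0.0125} = 2.241.
Power = Φ(δ − 2.241) + Φ(−δ − 2.241) = Φ(0.909) + Φ(-5.391) = 0.8182 + 0.0000 = 0.8182.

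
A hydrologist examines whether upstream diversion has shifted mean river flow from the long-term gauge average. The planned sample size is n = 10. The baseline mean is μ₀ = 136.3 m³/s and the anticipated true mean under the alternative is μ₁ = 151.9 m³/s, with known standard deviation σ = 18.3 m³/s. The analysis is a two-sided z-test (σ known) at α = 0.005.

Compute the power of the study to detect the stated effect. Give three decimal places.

Power ≈ 0.456

Standardized effect: d = |μ₁ − μ₀| / σ = |151.9 − 136.3| / 18.3 = 0.8525
Noncentrality parameter: δ = d·√n = 0.8525 × √10 = 2.6957
Two-sided α = 0.005 → critical value z_{0.0025} = 2.807.
Power = Φ(δ − 2.807) + Φ(−δ − 2.807) = Φ(-0.111) + Φ(-5.503) = 0.4557 + 0.0000 = 0.4557.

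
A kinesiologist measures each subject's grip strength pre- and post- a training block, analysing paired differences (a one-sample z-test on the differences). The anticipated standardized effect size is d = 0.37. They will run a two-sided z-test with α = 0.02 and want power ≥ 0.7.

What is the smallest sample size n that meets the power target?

n = 60

Set Φ(δ − 2.326) = 0.7; then δ − 2.326 = Φ⁻¹(0.7) = 0.524, giving δ = 2.851.
(Ignoring the negligible lower-tail rejection probability gives the usual closed-form inversion.)
δ = d·√n ⇒ n = (δ/d)² = (2.851 / 0.37)² = 59.36.
Round up to the next whole unit.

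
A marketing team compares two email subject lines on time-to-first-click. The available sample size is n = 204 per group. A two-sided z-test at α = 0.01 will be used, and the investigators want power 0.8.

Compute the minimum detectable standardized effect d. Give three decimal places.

Required noncentrality: δ = z_{0.005} + z_{0.20} = 2.576 + 0.842 = 3.417.
(The second rejection-region term Φ(−δ − z_{α/2}) is negligible and dropped.)
δ = d·√(n/2) ⇒ d = δ/√(n/2) = 3.417/√(204/2) = 0.3384.

d ≈ 0.338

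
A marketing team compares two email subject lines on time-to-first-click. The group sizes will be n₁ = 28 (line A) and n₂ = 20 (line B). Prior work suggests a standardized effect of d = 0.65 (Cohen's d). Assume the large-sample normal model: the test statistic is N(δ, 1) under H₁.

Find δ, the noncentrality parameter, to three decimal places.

δ ≈ 2.220

δ = d / √(1/n₁ + 1/n₂) = 0.65 / √(1/28 + 1/20) = 2.2202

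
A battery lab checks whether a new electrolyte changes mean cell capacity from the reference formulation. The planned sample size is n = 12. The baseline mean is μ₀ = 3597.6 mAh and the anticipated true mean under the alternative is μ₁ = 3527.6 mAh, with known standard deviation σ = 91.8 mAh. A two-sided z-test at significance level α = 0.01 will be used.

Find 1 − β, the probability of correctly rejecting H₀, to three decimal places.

Standardized effect: d = |μ₁ − μ₀| / σ = |3527.6 − 3597.6| / 91.8 = 0.7625
Noncentrality parameter: δ = d·√n = 0.7625 × √12 = 2.6415
Two-sided α = 0.01 → critical value z_{0.005} = 2.576.
Power = Φ(δ − 2.576) + Φ(−δ − 2.576) = Φ(0.066) + Φ(-5.217) = 0.5262 + 0.0000 = 0.5262.

Power ≈ 0.526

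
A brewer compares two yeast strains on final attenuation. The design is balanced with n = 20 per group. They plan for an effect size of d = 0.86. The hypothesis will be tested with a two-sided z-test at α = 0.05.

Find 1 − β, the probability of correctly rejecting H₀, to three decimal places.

Noncentrality parameter: δ = d·√(n/2) = 0.86 × √(20/2) = 2.7196
Critical value for a two-sided test at α = 0.05: z_{α/2} = 1.960.
Power = Φ(δ − 1.960) + Φ(−δ − 1.960) = Φ(0.760) + Φ(-4.680) = 0.7763 + 0.0000 = 0.7763.

Power ≈ 0.776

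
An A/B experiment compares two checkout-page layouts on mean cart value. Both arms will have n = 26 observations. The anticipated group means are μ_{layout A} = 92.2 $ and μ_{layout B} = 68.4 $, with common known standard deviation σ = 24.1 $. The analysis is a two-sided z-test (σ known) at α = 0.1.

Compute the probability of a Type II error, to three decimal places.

β ≈ 0.028

Standardized effect: d = |μ_{layout A} − μ_{layout B}| / σ = |92.2 − 68.4| / 24.1 = 0.9876
Noncentrality parameter: δ = d·√(n/2) = 0.9876 × √(26/2) = 3.5607
Two-sided α = 0.1 → critical value z_{0.05} = 1.645.
Power = Φ(δ − 1.645) + Φ(−δ − 1.645) = Φ(1.916) + Φ(-5.206) = 0.9723 + 0.0000 = 0.9723.
Type II error: β = 1 − power = 1 − 0.9723 = 0.0277.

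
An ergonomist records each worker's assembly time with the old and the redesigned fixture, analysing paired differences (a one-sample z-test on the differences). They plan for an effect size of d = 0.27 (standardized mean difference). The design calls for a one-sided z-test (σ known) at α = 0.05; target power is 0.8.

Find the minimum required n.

Set Φ(δ − 1.645) = 0.8; then δ − 1.645 = Φ⁻¹(0.8) = 0.842, giving δ = 2.486.
δ = d·√n ⇒ n = (δ/d)² = (2.486 / 0.27)² = 84.81.
Round up to the next whole unit.

n = 85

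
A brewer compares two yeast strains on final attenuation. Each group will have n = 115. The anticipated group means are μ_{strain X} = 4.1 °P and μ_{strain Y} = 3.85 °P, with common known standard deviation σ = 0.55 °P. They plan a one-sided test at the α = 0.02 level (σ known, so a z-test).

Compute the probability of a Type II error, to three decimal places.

Standardized effect: d = |μ_{strain X} − μ_{strain Y}| / σ = |4.1 − 3.85| / 0.55 = 0.4545
Noncentrality parameter: δ = d·√(n/2) = 0.4545 × √(115/2) = 3.4468
One-sided α = 0.02 → critical value z_{0.02} = 2.054.
Power = Φ(δ − 2.054) = Φ(1.393) = 0.9182.
Type II error: β = 1 − power = 1 − 0.9182 = 0.0818.

β ≈ 0.082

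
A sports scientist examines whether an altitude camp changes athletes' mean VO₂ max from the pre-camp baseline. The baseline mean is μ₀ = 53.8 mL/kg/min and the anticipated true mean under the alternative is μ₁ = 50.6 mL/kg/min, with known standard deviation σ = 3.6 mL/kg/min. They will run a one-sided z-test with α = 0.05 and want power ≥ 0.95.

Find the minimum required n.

n = 14

Standardized effect: d = |μ₁ − μ₀| / σ = |50.6 − 53.8| / 3.6 = 0.8889
Set Φ(δ − 1.645) = 0.95; then δ − 1.645 = Φ⁻¹(0.95) = 1.645, giving δ = 3.290.
δ = d·√n ⇒ n = (δ/d)² = (3.290 / 0.8889)² = 13.70.
Round up to the next whole unit.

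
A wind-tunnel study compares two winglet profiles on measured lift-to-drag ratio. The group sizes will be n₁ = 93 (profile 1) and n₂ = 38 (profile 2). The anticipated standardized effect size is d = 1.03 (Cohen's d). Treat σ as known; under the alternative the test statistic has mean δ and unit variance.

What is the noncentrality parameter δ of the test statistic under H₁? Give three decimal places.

δ ≈ 5.350

δ = d / √(1/n₁ + 1/n₂) = 1.03 / √(1/93 + 1/38) = 5.3498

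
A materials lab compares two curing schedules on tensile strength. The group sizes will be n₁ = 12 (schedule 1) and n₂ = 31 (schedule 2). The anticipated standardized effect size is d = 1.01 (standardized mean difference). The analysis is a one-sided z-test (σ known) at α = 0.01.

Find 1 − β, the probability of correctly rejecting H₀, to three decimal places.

Power ≈ 0.740

Noncentrality parameter: δ = d / √(1/n₁ + 1/n₂) = 1.01 / √(1/12 + 1/31) = 2.9707
Critical value for a one-sided test at α = 0.01: z_α = 2.326.
Power = P(Z > 2.326 − δ) = Φ(0.644) = 0.7403.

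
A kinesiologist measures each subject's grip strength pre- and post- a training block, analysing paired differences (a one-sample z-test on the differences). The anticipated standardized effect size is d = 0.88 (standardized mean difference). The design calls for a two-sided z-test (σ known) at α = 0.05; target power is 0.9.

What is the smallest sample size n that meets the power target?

n = 14

Set Φ(δ − 1.960) = 0.9; then δ − 1.960 = Φ⁻¹(0.9) = 1.282, giving δ = 3.242.
(The Φ(−δ − z_{α/2}) term is vanishingly small for δ > 0 and is dropped in the standard sample-size formula.)
δ = d·√n ⇒ n = (δ/d)² = (3.242 / 0.88)² = 13.57.
Round up to the next whole unit.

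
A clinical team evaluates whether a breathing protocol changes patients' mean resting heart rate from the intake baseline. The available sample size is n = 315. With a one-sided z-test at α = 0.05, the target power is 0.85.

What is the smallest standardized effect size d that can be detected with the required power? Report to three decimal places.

Required noncentrality: δ = z_{0.05} + z_{0.15} = 1.645 + 1.036 = 2.681.
δ = d·√n ⇒ d = δ/√n = 2.681/√315 = 0.1511.

d ≈ 0.151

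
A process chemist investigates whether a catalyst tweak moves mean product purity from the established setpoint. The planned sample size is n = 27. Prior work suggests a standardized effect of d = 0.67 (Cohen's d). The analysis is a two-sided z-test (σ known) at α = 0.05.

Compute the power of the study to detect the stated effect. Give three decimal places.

Noncentrality parameter: δ = d·√n = 0.67 × √27 = 3.4814
Critical value for a two-sided test at α = 0.05: z_{α/2} = 1.960.
Power = Φ(δ − 1.960) + Φ(−δ − 1.960) = Φ(1.521) + Φ(-5.441) = 0.9359 + 0.0000 = 0.9359.

Power ≈ 0.936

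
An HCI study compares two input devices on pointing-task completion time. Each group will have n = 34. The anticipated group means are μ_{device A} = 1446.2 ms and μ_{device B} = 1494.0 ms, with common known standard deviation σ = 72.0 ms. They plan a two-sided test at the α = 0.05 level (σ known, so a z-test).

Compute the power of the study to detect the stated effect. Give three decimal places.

Standardized effect: d = |μ_{device A} − μ_{device B}| / σ = |1446.2 − 1494.0| / 72.0 = 0.6639
Noncentrality parameter: δ = d·√(n/2) = 0.6639 × √(34/2) = 2.7373
Critical value for a two-sided test at α = 0.05: z_{α/2} = 1.960.
Power = Φ(δ − 1.960) + Φ(−δ − 1.960) = Φ(0.777) + Φ(-4.697) = 0.7815 + 0.0000 = 0.7815.

Power ≈ 0.782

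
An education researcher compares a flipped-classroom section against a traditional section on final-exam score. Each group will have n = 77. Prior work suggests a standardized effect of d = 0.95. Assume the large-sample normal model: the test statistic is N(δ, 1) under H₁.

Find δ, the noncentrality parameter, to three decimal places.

δ = d·√(n/2) = 0.95 × √(77/2) = 5.8946

δ ≈ 5.895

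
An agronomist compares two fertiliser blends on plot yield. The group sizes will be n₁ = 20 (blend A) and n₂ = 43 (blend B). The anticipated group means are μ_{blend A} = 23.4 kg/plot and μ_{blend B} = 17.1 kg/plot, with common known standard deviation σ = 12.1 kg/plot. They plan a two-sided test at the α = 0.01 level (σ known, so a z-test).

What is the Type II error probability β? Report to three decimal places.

β ≈ 0.743

Standardized effect: d = |μ_{blend A} − μ_{blend B}| / σ = |23.4 − 17.1| / 12.1 = 0.5207
Noncentrality parameter: δ = d / √(1/n₁ + 1/n₂) = 0.5207 / √(1/20 + 1/43) = 1.9237
Two-sided α = 0.01 → critical value z_{0.005} = 2.576.
Power = Φ(δ − 2.576) + Φ(−δ − 2.576) = Φ(-0.652) + Φ(-4.500) = 0.2572 + 0.0000 = 0.2572.
Type II error: β = 1 − power = 1 − 0.2572 = 0.7428.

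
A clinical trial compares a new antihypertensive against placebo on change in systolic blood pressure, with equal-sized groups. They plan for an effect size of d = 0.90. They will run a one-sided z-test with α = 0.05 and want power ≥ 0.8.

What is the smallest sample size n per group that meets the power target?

n = 16 per group

Set Φ(δ − 1.645) = 0.8; then δ − 1.645 = Φ⁻¹(0.8) = 0.842, giving δ = 2.486.
δ = d·√(n/2) ⇒ n = 2(δ/d)² = 2 × (2.486 / 0.90)² = 15.27.
Rounding up, n = 16 per group.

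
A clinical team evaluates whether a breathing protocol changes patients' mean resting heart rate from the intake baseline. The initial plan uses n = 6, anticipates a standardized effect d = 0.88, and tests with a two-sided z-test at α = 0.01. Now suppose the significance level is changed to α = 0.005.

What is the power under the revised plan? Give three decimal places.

δ = d·√n = 0.88 × √6 = 2.1556 (unchanged). New critical value: z_{0.0025} = 2.807.
Revised power = Φ(δ − 2.807) + Φ(−δ − 2.807) = Φ(-0.651) + Φ(-4.963) = 0.2574 + 0.0000 = 0.2574.

Power ≈ 0.257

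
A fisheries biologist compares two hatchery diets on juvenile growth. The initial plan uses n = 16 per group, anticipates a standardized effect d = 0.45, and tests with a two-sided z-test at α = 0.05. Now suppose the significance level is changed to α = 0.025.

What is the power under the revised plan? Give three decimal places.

Power ≈ 0.167

δ = d·√(n/2) = 0.45 × √(16/2) = 1.2728 (unchanged). New critical value: z_{0.0125} = 2.241.
Revised power = Φ(δ − 2.241) + Φ(−δ − 2.241) = Φ(-0.969) + Φ(-3.514) = 0.1664 + 0.0002 = 0.1666.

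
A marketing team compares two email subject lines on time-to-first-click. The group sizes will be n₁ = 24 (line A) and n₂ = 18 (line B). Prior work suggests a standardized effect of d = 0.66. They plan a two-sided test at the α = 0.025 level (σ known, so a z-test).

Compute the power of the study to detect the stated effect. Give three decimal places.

Noncentrality parameter: λ = d / √(1/n₁ + 1/n₂) = 0.66 / √(1/24 + 1/18) = 2.1167
Two-sided α = 0.025 → critical value z_{0.0125} = 2.241.
Power = Φ(λ − 2.241) + Φ(−λ − 2.241) = Φ(-0.125) + Φ(-4.358) = 0.4504 + 0.0000 = 0.4504.

Power ≈ 0.450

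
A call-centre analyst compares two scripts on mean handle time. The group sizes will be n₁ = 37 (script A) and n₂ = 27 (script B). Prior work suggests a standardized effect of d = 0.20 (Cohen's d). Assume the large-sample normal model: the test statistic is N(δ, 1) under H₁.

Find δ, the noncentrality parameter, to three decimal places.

δ ≈ 0.790

The noncentrality parameter scales effect size by the design's sample-size factor: δ = d / √(1/n₁ + 1/n₂) = 0.20 / √(1/37 + 1/27) = 0.7902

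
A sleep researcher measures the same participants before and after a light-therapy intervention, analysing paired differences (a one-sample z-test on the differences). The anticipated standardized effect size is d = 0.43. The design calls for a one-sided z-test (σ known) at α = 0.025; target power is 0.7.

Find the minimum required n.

n = 34

Set Φ(δ − 1.960) = 0.7; then δ − 1.960 = Φ⁻¹(0.7) = 0.524, giving δ = 2.484.
δ = d·√n ⇒ n = (δ/d)² = (2.484 / 0.43)² = 33.38.
Round up to the next whole unit.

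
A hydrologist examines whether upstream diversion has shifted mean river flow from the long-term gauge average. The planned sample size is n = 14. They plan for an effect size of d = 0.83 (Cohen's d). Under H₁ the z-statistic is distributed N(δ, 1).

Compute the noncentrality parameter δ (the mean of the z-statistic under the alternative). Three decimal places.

δ ≈ 3.106

The noncentrality parameter scales effect size by the design's sample-size factor: δ = d·√n = 0.83 × √14 = 3.1056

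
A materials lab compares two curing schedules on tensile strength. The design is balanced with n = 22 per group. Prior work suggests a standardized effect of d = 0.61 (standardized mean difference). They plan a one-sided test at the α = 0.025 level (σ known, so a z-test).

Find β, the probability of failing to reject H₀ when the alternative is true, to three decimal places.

β ≈ 0.475

Noncentrality parameter: δ = d·√(n/2) = 0.61 × √(22/2) = 2.0231
Critical value for a one-sided test at α = 0.025: z_α = 1.960.
Power = P(Z > 1.960 − δ) = Φ(0.063) = 0.5252.
Type II error: β = 1 − power = 1 − 0.5252 = 0.4748.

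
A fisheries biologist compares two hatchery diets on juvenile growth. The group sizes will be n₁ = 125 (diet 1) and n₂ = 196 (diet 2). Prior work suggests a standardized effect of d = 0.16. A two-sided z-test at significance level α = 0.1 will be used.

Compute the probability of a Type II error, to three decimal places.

β ≈ 0.596

Noncentrality parameter: δ = d / √(1/n₁ + 1/n₂) = 0.16 / √(1/125 + 1/196) = 1.3978
Critical value for a two-sided test at α = 0.1: z_{α/2} = 1.645.
Power = Φ(δ − 1.645) + Φ(−δ − 1.645) = Φ(-0.247) + Φ(-3.043) = 0.4024 + 0.0012 = 0.4036.
Type II error: β = 1 − power = 1 − 0.4036 = 0.5964.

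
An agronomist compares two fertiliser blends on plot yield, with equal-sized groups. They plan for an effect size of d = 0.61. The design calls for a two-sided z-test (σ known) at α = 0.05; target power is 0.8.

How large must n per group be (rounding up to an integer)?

For power 0.8 need Φ(δ − z_{0.025}) = 0.8, so δ = z_{0.025} + z_{0.20} = 1.960 + 0.842 = 2.802.
(For δ > 0 the lower-tail rejection region contributes negligibly to power, so the one-term inversion is standard.)
δ = d·√(n/2) ⇒ n = 2(δ/d)² = 2 × (2.802 / 0.61)² = 42.19.
Rounding up, n = 43 per group.

n = 43 per group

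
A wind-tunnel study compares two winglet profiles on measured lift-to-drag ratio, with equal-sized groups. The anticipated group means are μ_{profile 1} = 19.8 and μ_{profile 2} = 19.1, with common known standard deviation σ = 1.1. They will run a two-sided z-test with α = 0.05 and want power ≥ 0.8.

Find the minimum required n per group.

n = 39 per group

Standardized effect: d = |μ_{profile 1} − μ_{profile 2}| / σ = |19.8 − 19.1| / 1.1 = 0.6364
For power 0.8 need Φ(δ − z_{0.025}) = 0.8, so δ = z_{0.025} + z_{0.20} = 1.960 + 0.842 = 2.802.
(For δ > 0 the lower-tail rejection region contributes negligibly to power, so the one-term inversion is standard.)
δ = d·√(n/2) ⇒ n = 2(δ/d)² = 2 × (2.802 / 0.6364)² = 38.76.
Rounding up, n = 39 per group.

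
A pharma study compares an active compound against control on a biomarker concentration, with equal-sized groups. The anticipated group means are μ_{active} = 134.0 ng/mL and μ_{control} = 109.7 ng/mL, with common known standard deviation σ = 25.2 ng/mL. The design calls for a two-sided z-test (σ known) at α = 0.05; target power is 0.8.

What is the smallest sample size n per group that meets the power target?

n = 17 per group

Standardized effect: d = |μ_{active} − μ_{control}| / σ = |134.0 − 109.7| / 25.2 = 0.9643
For power 0.8 need Φ(δ − z_{0.025}) = 0.8, so δ = z_{0.025} + z_{0.20} = 1.960 + 0.842 = 2.802.
(Ignoring the negligible lower-tail rejection probability gives the usual closed-form inversion.)
δ = d·√(n/2) ⇒ n = 2(δ/d)² = 2 × (2.802 / 0.9643)² = 16.88.
Rounding up, n = 17 per group.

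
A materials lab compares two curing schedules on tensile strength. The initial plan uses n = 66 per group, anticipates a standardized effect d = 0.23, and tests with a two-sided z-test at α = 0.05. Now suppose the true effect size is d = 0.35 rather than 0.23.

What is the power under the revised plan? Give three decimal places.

With d = 0.35: δ = d·√(n/2) = 0.35 × √(66/2) = 2.0106. Critical value z_{0.025} = 1.960.
Revised power = Φ(δ − 1.960) + Φ(−δ − 1.960) = Φ(0.051) + Φ(-3.971) = 0.5202 + 0.0000 = 0.5202.

Power ≈ 0.520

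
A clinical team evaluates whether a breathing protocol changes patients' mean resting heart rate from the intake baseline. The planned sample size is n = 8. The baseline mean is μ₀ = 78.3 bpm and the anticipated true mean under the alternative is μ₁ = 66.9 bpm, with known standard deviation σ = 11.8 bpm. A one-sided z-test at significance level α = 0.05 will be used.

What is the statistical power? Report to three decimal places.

Power ≈ 0.862

Standardized effect: d = |μ₁ − μ₀| / σ = |66.9 − 78.3| / 11.8 = 0.9661
Noncentrality parameter: δ = d·√n = 0.9661 × √8 = 2.7325
Critical value for a one-sided test at α = 0.05: z_α = 1.645.
Power = P(Z > 1.645 − δ) = Φ(1.088) = 0.8616.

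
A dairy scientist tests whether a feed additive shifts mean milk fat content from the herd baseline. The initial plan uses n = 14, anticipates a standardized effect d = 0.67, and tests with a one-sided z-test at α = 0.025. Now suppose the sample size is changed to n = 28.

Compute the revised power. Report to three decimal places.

Power ≈ 0.944

With n = 28: δ = d·√n = 0.67 × √28 = 3.5453. Critical value z_{0.025} = 1.960.
Revised power = P(Z > 1.960 − δ) = Φ(1.585) = 0.9436.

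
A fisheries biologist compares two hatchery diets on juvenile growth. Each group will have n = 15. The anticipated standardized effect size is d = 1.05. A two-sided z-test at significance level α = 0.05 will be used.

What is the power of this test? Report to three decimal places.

Power ≈ 0.820

Noncentrality parameter: δ = d·√(n/2) = 1.05 × √(15/2) = 2.8755
Two-sided α = 0.05 → critical value z_{0.025} = 1.960.
Power = Φ(δ − 1.960) + Φ(−δ − 1.960) = Φ(0.916) + Φ(-4.836) = 0.8201 + 0.0000 = 0.8201.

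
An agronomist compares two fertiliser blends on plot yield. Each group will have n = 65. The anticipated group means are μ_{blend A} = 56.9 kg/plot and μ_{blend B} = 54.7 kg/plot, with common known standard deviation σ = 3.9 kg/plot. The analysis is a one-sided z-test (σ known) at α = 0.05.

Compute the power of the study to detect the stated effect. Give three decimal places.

Power ≈ 0.942

Standardized effect: d = |μ_{blend A} − μ_{blend B}| / σ = |56.9 − 54.7| / 3.9 = 0.5641
Noncentrality parameter: δ = d·√(n/2) = 0.5641 × √(65/2) = 3.2159
Critical value for a one-sided test at α = 0.05: z_α = 1.645.
Power = Φ(δ − 1.645) = Φ(1.571) = 0.9419.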